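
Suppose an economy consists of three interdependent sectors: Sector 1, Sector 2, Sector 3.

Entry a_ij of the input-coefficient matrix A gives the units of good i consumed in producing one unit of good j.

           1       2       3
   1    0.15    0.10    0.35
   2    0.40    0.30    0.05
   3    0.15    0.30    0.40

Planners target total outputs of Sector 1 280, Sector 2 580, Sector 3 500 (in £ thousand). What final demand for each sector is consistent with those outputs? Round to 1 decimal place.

d_1 = 5.0, d_2 = 269.0, d_3 = 84.0

I − A =
  [   0.85    -0.10    -0.35]
  [  -0.40     0.70    -0.05]
  [  -0.15    -0.30     0.60]
d = (I − A) x:
  d_1 = (+0.85)·280 + (-0.10)·580 + (-0.35)·500 = 5.0
  d_2 = (-0.40)·280 + (+0.70)·580 + (-0.05)·500 = 269.0
  d_3 = (-0.15)·280 + (-0.30)·580 + (+0.60)·500 = 84.0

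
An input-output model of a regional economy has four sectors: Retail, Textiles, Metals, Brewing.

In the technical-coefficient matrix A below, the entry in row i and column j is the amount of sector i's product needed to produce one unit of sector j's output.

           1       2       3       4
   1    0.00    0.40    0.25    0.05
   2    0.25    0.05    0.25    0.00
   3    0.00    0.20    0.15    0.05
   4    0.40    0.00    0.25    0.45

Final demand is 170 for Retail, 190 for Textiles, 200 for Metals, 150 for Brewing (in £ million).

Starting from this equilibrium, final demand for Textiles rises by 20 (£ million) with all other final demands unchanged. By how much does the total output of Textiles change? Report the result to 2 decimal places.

I − A =
  [   1.00    -0.40    -0.25    -0.05]
  [  -0.25     0.95    -0.25     0.00]
  [   0.00    -0.20     0.85    -0.05]
  [  -0.40     0.00    -0.25     0.55]
Compute the cofactors C_ij = (−1)^(i+j)·(3×3 minor ij) of I−A; the adjugate is their transpose:
adj(I−A) = Cᵀ =
  [ 0.40475   0.21200   0.19750   0.05475]
  [ 0.11875   0.43300   0.17000   0.02625]
  [ 0.04650   0.11400   0.44850   0.04500]
  [ 0.31550   0.20600   0.34750   0.66000]
det(I−A) = Σ_j (I−A)_1j·C_1j = (1.00)(0.40475) + (-0.40)(0.11875) + (-0.25)(0.04650) + (-0.05)(0.31550) = 0.32985
(I − A)⁻¹ = adj(I−A) / det(I−A) ≈
  [   1.2271     0.6427     0.5988     0.1660]
  [   0.3600     1.3127     0.5154     0.0796]
  [   0.1410     0.3456     1.3597     0.1364]
  [   0.9565     0.6245     1.0535     2.0009]
Δx = (I − A)⁻¹ Δd with Δd having +20 in the Textiles component and 0 elsewhere.
So Δx_2 = L_22 · (+20), where L_22 = adj(I−A)_22 / det(I−A) = 0.43300 / 0.32985.
Δx_2 = 0.43300 × (+20) / 0.32985 = 8.66 / 0.32985 ≈ 26.25.

Δx_2 = 26.25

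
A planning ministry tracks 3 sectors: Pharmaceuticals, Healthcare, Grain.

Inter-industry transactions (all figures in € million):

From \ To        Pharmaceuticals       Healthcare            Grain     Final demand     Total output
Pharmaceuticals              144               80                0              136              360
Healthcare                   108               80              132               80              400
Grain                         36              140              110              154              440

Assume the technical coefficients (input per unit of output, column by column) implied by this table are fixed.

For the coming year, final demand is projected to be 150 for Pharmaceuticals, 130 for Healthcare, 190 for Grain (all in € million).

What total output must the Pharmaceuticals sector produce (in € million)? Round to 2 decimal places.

Technical coefficients a_ij = z_ij / X_j:
  a_PP = 144/360 = 0.40, a_HP = 108/360 = 0.30, a_GP = 36/360 = 0.10
  a_PH = 80/400 = 0.20, a_HH = 80/400 = 0.20, a_GH = 140/400 = 0.35
  a_PG = 0/440 = 0.00, a_HG = 132/440 = 0.30, a_GG = 110/440 = 0.25
I − A =
  [   0.60    -0.20     0.00]
  [  -0.30     0.80    -0.30]
  [  -0.10    -0.35     0.75]
Cofactors of I−A, C_ij = (−1)^(i+j)·(minor ij) (rows/columns in the sector order above):
  C_11 = (0.80)(0.75) − (-0.30)(-0.35) = 0.4950
  C_12 = −[(-0.30)(0.75) − (-0.30)(-0.10)] = 0.2550
  C_13 = (-0.30)(-0.35) − (0.80)(-0.10) = 0.1850
  C_21 = −[(-0.20)(0.75) − (0.00)(-0.35)] = 0.1500
  C_22 = (0.60)(0.75) − (0.00)(-0.10) = 0.4500
  C_23 = −[(0.60)(-0.35) − (-0.20)(-0.10)] = 0.2300
  C_31 = (-0.20)(-0.30) − (0.00)(0.80) = 0.0600
  C_32 = −[(0.60)(-0.30) − (0.00)(-0.30)] = 0.1800
  C_33 = (0.60)(0.80) − (-0.20)(-0.30) = 0.4200
det(I−A) = Σ_j (I−A)_1j·C_1j = (0.60)(0.4950) + (-0.20)(0.2550) + (0.00)(0.1850) = 0.2460
adj(I−A) = Cᵀ =
  [ 0.4950   0.1500   0.0600]
  [ 0.2550   0.4500   0.1800]
  [ 0.1850   0.2300   0.4200]
(I − A)⁻¹ = adj(I−A) / det(I−A) ≈
  [   2.0122     0.6098     0.2439]
  [   1.0366     1.8293     0.7317]
  [   0.7520     0.9350     1.7073]
x = (I − A)⁻¹ d = adj(I−A)·d / det(I−A), with det(I−A) = 0.2460:
  x_P = (0.4950·150 + 0.1500·130 + 0.0600·190) / 0.2460 = 105.15 / 0.2460 ≈ 427.44
  x_H = (0.2550·150 + 0.4500·130 + 0.1800·190) / 0.2460 = 130.95 / 0.2460 ≈ 532.32
  x_G = (0.1850·150 + 0.2300·130 + 0.4200·190) / 0.2460 = 137.45 / 0.2460 ≈ 558.74

x_P = 427.44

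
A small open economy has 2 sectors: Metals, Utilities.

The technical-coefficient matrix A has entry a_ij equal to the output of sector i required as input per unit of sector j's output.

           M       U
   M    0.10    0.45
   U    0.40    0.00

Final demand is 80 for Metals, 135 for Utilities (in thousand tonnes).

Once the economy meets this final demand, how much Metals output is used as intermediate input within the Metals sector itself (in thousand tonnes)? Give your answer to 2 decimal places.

z_MM = 19.55

I − A =
  [   0.90    -0.45]
  [  -0.40     1.00]
det(I−A) = (0.90)(1.00) − (-0.45)(-0.40) = 0.7200
adj(I−A) = [[1.00, 0.45], [0.40, 0.90]]
(I − A)⁻¹ = adj(I−A) / det(I−A) ≈
  [   1.3889     0.6250]
  [   0.5556     1.2500]
First solve x = (I − A)⁻¹ d = adj(I−A)·d / det(I−A); in particular x_M = (1.00·80 + 0.45·135) / 0.7200 = 140.75 / 0.7200 ≈ 195.4861.
Intermediate flow from M to M: z_MM = a_MM · x_M = 0.10 × 140.75 / 0.7200 = 14.075 / 0.7200 ≈ 19.55.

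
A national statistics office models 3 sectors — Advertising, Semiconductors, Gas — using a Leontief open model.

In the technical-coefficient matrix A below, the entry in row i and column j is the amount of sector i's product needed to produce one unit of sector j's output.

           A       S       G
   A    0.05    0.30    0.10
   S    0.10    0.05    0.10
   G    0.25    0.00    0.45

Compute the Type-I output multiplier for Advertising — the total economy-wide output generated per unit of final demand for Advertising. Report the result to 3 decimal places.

m_A = 1.872

I − A =
  [   0.95    -0.30    -0.10]
  [  -0.10     0.95    -0.10]
  [  -0.25     0.00     0.55]
Cofactors of I−A, C_ij = (−1)^(i+j)·(minor ij) (rows/columns in the sector order above):
  C_11 = (0.95)(0.55) − (-0.10)(0.00) = 0.5225
  C_12 = −[(-0.10)(0.55) − (-0.10)(-0.25)] = 0.0800
  C_13 = (-0.10)(0.00) − (0.95)(-0.25) = 0.2375
  C_21 = −[(-0.30)(0.55) − (-0.10)(0.00)] = 0.1650
  C_22 = (0.95)(0.55) − (-0.10)(-0.25) = 0.4975
  C_23 = −[(0.95)(0.00) − (-0.30)(-0.25)] = 0.0750
  C_31 = (-0.30)(-0.10) − (-0.10)(0.95) = 0.1250
  C_32 = −[(0.95)(-0.10) − (-0.10)(-0.10)] = 0.1050
  C_33 = (0.95)(0.95) − (-0.30)(-0.10) = 0.8725
det(I−A) = Σ_j (I−A)_1j·C_1j = (0.95)(0.5225) + (-0.30)(0.0800) + (-0.10)(0.2375) = 0.448625
adj(I−A) = Cᵀ =
  [ 0.5225   0.1650   0.1250]
  [ 0.0800   0.4975   0.1050]
  [ 0.2375   0.0750   0.8725]
(I − A)⁻¹ = adj(I−A) / det(I−A) ≈
  [   1.1647     0.3678     0.2786]
  [   0.1783     1.1089     0.2340]
  [   0.5294     0.1672     1.9448]
The output multiplier for sector j is the column-j sum of the Leontief inverse (I − A)⁻¹ = adj(I−A) / det(I−A).
Column A of adj(I−A): (0.5225, 0.0800, 0.2375); det(I−A) = 0.448625.
m_A = (0.5225 + 0.0800 + 0.2375) / 0.448625 = 0.84 / 0.448625 ≈ 1.872.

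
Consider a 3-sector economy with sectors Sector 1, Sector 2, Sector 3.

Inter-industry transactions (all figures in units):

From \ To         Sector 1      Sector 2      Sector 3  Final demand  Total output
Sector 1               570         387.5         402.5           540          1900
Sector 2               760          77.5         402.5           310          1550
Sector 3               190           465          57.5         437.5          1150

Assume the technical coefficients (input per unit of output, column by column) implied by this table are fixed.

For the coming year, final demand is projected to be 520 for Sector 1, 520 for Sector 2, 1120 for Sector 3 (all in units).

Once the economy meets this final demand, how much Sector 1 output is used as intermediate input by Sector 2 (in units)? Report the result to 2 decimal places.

Technical coefficients a_ij = z_ij / X_j:
  a_11 = 570/1900 = 0.30, a_21 = 760/1900 = 0.40, a_31 = 190/1900 = 0.10
  a_12 = 387.5/1550 = 0.25, a_22 = 77.5/1550 = 0.05, a_32 = 465/1550 = 0.30
  a_13 = 402.5/1150 = 0.35, a_23 = 402.5/1150 = 0.35, a_33 = 57.5/1150 = 0.05
I − A =
  [   0.70    -0.25    -0.35]
  [  -0.40     0.95    -0.35]
  [  -0.10    -0.30     0.95]
Cofactors of I−A, C_ij = (−1)^(i+j)·(minor ij) (rows/columns in the sector order above):
  C_11 = (0.95)(0.95) − (-0.35)(-0.30) = 0.7975
  C_12 = −[(-0.40)(0.95) − (-0.35)(-0.10)] = 0.4150
  C_13 = (-0.40)(-0.30) − (0.95)(-0.10) = 0.2150
  C_21 = −[(-0.25)(0.95) − (-0.35)(-0.30)] = 0.3425
  C_22 = (0.70)(0.95) − (-0.35)(-0.10) = 0.6300
  C_23 = −[(0.70)(-0.30) − (-0.25)(-0.10)] = 0.2350
  C_31 = (-0.25)(-0.35) − (-0.35)(0.95) = 0.4200
  C_32 = −[(0.70)(-0.35) − (-0.35)(-0.40)] = 0.3850
  C_33 = (0.70)(0.95) − (-0.25)(-0.40) = 0.5650
det(I−A) = Σ_j (I−A)_1j·C_1j = (0.70)(0.7975) + (-0.25)(0.4150) + (-0.35)(0.2150) = 0.37925
adj(I−A) = Cᵀ =
  [ 0.7975   0.3425   0.4200]
  [ 0.4150   0.6300   0.3850]
  [ 0.2150   0.2350   0.5650]
(I − A)⁻¹ = adj(I−A) / det(I−A) ≈
  [   2.1028     0.9031     1.1074]
  [   1.0943     1.6612     1.0152]
  [   0.5669     0.6196     1.4898]
First solve x = (I − A)⁻¹ d = adj(I−A)·d / det(I−A); in particular x_2 = (0.4150·520 + 0.6300·520 + 0.3850·1120) / 0.37925 = 974.60 / 0.37925 ≈ 2569.8088.
Intermediate flow from 1 to 2: z_12 = a_12 · x_2 = 0.25 × 974.60 / 0.37925 = 243.65 / 0.37925 ≈ 642.45.

z_12 = 642.45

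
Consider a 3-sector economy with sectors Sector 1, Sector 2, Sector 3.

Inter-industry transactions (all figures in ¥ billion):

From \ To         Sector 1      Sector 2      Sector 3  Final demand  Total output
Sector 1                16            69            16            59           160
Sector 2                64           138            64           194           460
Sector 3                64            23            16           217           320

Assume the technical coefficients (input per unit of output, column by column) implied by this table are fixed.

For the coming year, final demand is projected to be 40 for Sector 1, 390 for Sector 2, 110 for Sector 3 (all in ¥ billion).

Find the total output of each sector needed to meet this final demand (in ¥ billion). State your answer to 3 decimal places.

Technical coefficients a_ij = z_ij / X_j:
  a_11 = 16/160 = 0.10, a_21 = 64/160 = 0.40, a_31 = 64/160 = 0.40
  a_12 = 69/460 = 0.15, a_22 = 138/460 = 0.30, a_32 = 23/460 = 0.05
  a_13 = 16/320 = 0.05, a_23 = 64/320 = 0.20, a_33 = 16/320 = 0.05
I − A =
  [   0.90    -0.15    -0.05]
  [  -0.40     0.70    -0.20]
  [  -0.40    -0.05     0.95]
Cofactors of I−A, C_ij = (−1)^(i+j)·(minor ij) (rows/columns in the sector order above):
  C_11 = (0.70)(0.95) − (-0.20)(-0.05) = 0.6550
  C_12 = −[(-0.40)(0.95) − (-0.20)(-0.40)] = 0.4600
  C_13 = (-0.40)(-0.05) − (0.70)(-0.40) = 0.3000
  C_21 = −[(-0.15)(0.95) − (-0.05)(-0.05)] = 0.1450
  C_22 = (0.90)(0.95) − (-0.05)(-0.40) = 0.8350
  C_23 = −[(0.90)(-0.05) − (-0.15)(-0.40)] = 0.1050
  C_31 = (-0.15)(-0.20) − (-0.05)(0.70) = 0.0650
  C_32 = −[(0.90)(-0.20) − (-0.05)(-0.40)] = 0.2000
  C_33 = (0.90)(0.70) − (-0.15)(-0.40) = 0.5700
det(I−A) = Σ_j (I−A)_1j·C_1j = (0.90)(0.6550) + (-0.15)(0.4600) + (-0.05)(0.3000) = 0.5055
adj(I−A) = Cᵀ =
  [ 0.6550   0.1450   0.0650]
  [ 0.4600   0.8350   0.2000]
  [ 0.3000   0.1050   0.5700]
(I − A)⁻¹ = adj(I−A) / det(I−A) ≈
  [   1.2957     0.2868     0.1286]
  [   0.9100     1.6518     0.3956]
  [   0.5935     0.2077     1.1276]
x = (I − A)⁻¹ d = adj(I−A)·d / det(I−A), with det(I−A) = 0.5055:
  x_1 = (0.6550·40 + 0.1450·390 + 0.0650·110) / 0.5055 = 89.90 / 0.5055 ≈ 177.844
  x_2 = (0.4600·40 + 0.8350·390 + 0.2000·110) / 0.5055 = 366.05 / 0.5055 ≈ 724.135
  x_3 = (0.3000·40 + 0.1050·390 + 0.5700·110) / 0.5055 = 115.65 / 0.5055 ≈ 228.783

x_1 = 177.844, x_2 = 724.135, x_3 = 228.783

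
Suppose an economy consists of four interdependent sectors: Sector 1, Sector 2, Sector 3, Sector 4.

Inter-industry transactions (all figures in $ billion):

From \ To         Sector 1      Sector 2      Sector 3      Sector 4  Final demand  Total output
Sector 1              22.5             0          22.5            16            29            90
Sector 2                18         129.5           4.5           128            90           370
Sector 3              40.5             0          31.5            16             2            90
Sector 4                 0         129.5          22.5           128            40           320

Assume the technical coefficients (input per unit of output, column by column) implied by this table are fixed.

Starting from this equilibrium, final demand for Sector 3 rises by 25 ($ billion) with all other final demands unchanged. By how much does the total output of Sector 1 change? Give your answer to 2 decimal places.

Δx_1 = 22.40

Technical coefficients a_ij = z_ij / X_j:
  a_11 = 22.5/90 = 0.25, a_21 = 18/90 = 0.20, a_31 = 40.5/90 = 0.45, a_41 = 0/90 = 0.00
  a_12 = 0/370 = 0.00, a_22 = 129.5/370 = 0.35, a_32 = 0/370 = 0.00, a_42 = 129.5/370 = 0.35
  a_13 = 22.5/90 = 0.25, a_23 = 4.5/90 = 0.05, a_33 = 31.5/90 = 0.35, a_43 = 22.5/90 = 0.25
  a_14 = 16/320 = 0.05, a_24 = 128/320 = 0.40, a_34 = 16/320 = 0.05, a_44 = 128/320 = 0.40
I − A =
  [   0.75     0.00    -0.25    -0.05]
  [  -0.20     0.65    -0.05    -0.40]
  [  -0.45     0.00     0.65    -0.05]
  [   0.00    -0.35    -0.25     0.60]
Compute the cofactors C_ij = (−1)^(i+j)·(3×3 minor ij) of I−A; the adjugate is their transpose:
adj(I−A) = Cᵀ =
  [ 0.15350   0.01575   0.07150   0.02925]
  [ 0.13400   0.21000   0.13000   0.16200]
  [ 0.11600   0.02100   0.18400   0.03900]
  [ 0.12650   0.13125   0.15250   0.24375]
det(I−A) = Σ_j (I−A)_1j·C_1j = (0.75)(0.15350) + (0.00)(0.13400) + (-0.25)(0.11600) + (-0.05)(0.12650) = 0.0798
(I − A)⁻¹ = adj(I−A) / det(I−A) ≈
  [   1.9236     0.1974     0.8960     0.3665]
  [   1.6792     2.6316     1.6291     2.0301]
  [   1.4536     0.2632     2.3058     0.4887]
  [   1.5852     1.6447     1.9110     3.0545]
Δx = (I − A)⁻¹ Δd with Δd having +25 in the Sector 3 component and 0 elsewhere.
So Δx_1 = L_13 · (+25), where L_13 = adj(I−A)_13 / det(I−A) = 0.07150 / 0.0798.
Δx_1 = 0.07150 × (+25) / 0.0798 = 1.7875 / 0.0798 ≈ 22.40.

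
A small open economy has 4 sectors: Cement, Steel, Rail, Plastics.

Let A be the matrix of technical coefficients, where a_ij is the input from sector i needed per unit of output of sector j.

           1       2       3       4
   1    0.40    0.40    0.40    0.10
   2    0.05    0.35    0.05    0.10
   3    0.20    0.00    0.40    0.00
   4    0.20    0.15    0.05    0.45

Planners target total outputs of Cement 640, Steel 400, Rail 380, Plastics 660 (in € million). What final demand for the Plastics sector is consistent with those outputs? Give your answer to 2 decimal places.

d_4 = 156.00

I − A =
  [   0.60    -0.40    -0.40    -0.10]
  [  -0.05     0.65    -0.05    -0.10]
  [  -0.20     0.00     0.60     0.00]
  [  -0.20    -0.15    -0.05     0.55]
d = (I − A) x:
  d_1 = (+0.60)·640 + (-0.40)·400 + (-0.40)·380 + (-0.10)·660 = 6.00
  d_2 = (-0.05)·640 + (+0.65)·400 + (-0.05)·380 + (-0.10)·660 = 143.00
  d_3 = (-0.20)·640 + (+0.00)·400 + (+0.60)·380 + (+0.00)·660 = 100.00
  d_4 = (-0.20)·640 + (-0.15)·400 + (-0.05)·380 + (+0.55)·660 = 156.00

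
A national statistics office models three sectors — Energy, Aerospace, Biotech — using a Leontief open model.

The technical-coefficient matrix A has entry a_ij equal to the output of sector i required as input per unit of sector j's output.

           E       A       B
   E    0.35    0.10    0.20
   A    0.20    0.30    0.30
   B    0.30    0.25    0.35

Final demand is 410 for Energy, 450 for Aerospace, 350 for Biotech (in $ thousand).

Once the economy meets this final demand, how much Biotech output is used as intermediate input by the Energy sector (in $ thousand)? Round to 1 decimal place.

z_BE = 463.1

I − A =
  [   0.65    -0.10    -0.20]
  [  -0.20     0.70    -0.30]
  [  -0.30    -0.25     0.65]
Cofactors of I−A, C_ij = (−1)^(i+j)·(minor ij) (rows/columns in the sector order above):
  C_11 = (0.70)(0.65) − (-0.30)(-0.25) = 0.3800
  C_12 = −[(-0.20)(0.65) − (-0.30)(-0.30)] = 0.2200
  C_13 = (-0.20)(-0.25) − (0.70)(-0.30) = 0.2600
  C_21 = −[(-0.10)(0.65) − (-0.20)(-0.25)] = 0.1150
  C_22 = (0.65)(0.65) − (-0.20)(-0.30) = 0.3625
  C_23 = −[(0.65)(-0.25) − (-0.10)(-0.30)] = 0.1925
  C_31 = (-0.10)(-0.30) − (-0.20)(0.70) = 0.1700
  C_32 = −[(0.65)(-0.30) − (-0.20)(-0.20)] = 0.2350
  C_33 = (0.65)(0.70) − (-0.10)(-0.20) = 0.4350
det(I−A) = Σ_j (I−A)_1j·C_1j = (0.65)(0.3800) + (-0.10)(0.2200) + (-0.20)(0.2600) = 0.1730
adj(I−A) = Cᵀ =
  [ 0.3800   0.1150   0.1700]
  [ 0.2200   0.3625   0.2350]
  [ 0.2600   0.1925   0.4350]
(I − A)⁻¹ = adj(I−A) / det(I−A) ≈
  [   2.1965     0.6647     0.9827]
  [   1.2717     2.0954     1.3584]
  [   1.5029     1.1127     2.5145]
First solve x = (I − A)⁻¹ d = adj(I−A)·d / det(I−A); in particular x_E = (0.3800·410 + 0.1150·450 + 0.1700·350) / 0.1730 = 267.05 / 0.1730 ≈ 1543.642.
Intermediate flow from B to E: z_BE = a_BE · x_E = 0.30 × 267.05 / 0.1730 = 80.115 / 0.1730 ≈ 463.1.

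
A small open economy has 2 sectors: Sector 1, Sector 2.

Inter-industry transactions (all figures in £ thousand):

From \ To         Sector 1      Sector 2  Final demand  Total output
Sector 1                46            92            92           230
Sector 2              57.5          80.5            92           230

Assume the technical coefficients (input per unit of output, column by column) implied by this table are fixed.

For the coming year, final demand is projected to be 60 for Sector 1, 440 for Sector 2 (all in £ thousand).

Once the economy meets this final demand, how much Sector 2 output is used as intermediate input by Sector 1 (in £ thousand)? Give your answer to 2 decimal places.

Technical coefficients a_ij = z_ij / X_j:
  a_11 = 46/230 = 0.20, a_21 = 57.5/230 = 0.25
  a_12 = 92/230 = 0.40, a_22 = 80.5/230 = 0.35
I − A =
  [   0.80    -0.40]
  [  -0.25     0.65]
det(I−A) = (0.80)(0.65) − (-0.40)(-0.25) = 0.4200
adj(I−A) = [[0.65, 0.40], [0.25, 0.80]]
(I − A)⁻¹ = adj(I−A) / det(I−A) ≈
  [   1.5476     0.9524]
  [   0.5952     1.9048]
First solve x = (I − A)⁻¹ d = adj(I−A)·d / det(I−A); in particular x_1 = (0.65·60 + 0.40·440) / 0.4200 = 215.00 / 0.4200 ≈ 511.9048.
Intermediate flow from 2 to 1: z_21 = a_21 · x_1 = 0.25 × 215.00 / 0.4200 = 53.75 / 0.4200 ≈ 127.98.

z_21 = 127.98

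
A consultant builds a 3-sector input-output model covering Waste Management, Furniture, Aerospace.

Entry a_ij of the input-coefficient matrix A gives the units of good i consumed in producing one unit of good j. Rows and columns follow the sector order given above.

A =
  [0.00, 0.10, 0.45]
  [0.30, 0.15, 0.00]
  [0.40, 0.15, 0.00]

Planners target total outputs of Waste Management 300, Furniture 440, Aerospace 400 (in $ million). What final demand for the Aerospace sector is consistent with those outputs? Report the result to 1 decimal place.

I − A =
  [   1.00    -0.10    -0.45]
  [  -0.30     0.85     0.00]
  [  -0.40    -0.15     1.00]
d = (I − A) x:
  d_W = (+1.00)·300 + (-0.10)·440 + (-0.45)·400 = 76.0
  d_F = (-0.30)·300 + (+0.85)·440 + (+0.00)·400 = 284.0
  d_A = (-0.40)·300 + (-0.15)·440 + (+1.00)·400 = 214.0

d_A = 214.0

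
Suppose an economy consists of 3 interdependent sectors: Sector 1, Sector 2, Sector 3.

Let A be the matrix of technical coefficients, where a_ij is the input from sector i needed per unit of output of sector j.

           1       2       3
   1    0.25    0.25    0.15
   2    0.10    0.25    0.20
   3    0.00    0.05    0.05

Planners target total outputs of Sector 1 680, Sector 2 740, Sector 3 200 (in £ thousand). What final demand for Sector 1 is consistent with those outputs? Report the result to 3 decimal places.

d_1 = 295.000

I − A =
  [   0.75    -0.25    -0.15]
  [  -0.10     0.75    -0.20]
  [   0.00    -0.05     0.95]
d = (I − A) x:
  d_1 = (+0.75)·680 + (-0.25)·740 + (-0.15)·200 = 295.000
  d_2 = (-0.10)·680 + (+0.75)·740 + (-0.20)·200 = 447.000
  d_3 = (+0.00)·680 + (-0.05)·740 + (+0.95)·200 = 153.000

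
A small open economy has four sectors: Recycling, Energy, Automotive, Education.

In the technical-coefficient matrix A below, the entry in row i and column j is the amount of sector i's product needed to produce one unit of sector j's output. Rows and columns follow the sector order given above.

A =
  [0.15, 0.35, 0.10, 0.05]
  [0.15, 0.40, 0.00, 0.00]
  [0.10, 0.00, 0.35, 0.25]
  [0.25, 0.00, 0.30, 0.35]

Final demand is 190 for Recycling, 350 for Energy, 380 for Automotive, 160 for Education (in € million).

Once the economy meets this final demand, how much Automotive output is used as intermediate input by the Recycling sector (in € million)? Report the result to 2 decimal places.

I − A =
  [   0.85    -0.35    -0.10    -0.05]
  [  -0.15     0.60     0.00     0.00]
  [  -0.10     0.00     0.65    -0.25]
  [  -0.25     0.00    -0.30     0.65]
Compute the cofactors C_ij = (−1)^(i+j)·(3×3 minor ij) of I−A; the adjugate is their transpose:
adj(I−A) = Cᵀ =
  [ 0.208500   0.121625   0.048000   0.034500]
  [ 0.052125   0.273000   0.012000   0.008625]
  [ 0.076500   0.044625   0.289875   0.117375]
  [ 0.115500   0.067375   0.152250   0.291375]
det(I−A) = Σ_j (I−A)_1j·C_1j = (0.85)(0.208500) + (-0.35)(0.052125) + (-0.10)(0.076500) + (-0.05)(0.115500) = 0.14555625
(I − A)⁻¹ = adj(I−A) / det(I−A) ≈
  [   1.4324     0.8356     0.3298     0.2370]
  [   0.3581     1.8756     0.0824     0.0593]
  [   0.5256     0.3066     1.9915     0.8064]
  [   0.7935     0.4629     1.0460     2.0018]
First solve x = (I − A)⁻¹ d = adj(I−A)·d / det(I−A); in particular x_1 = (0.208500·190 + 0.121625·350 + 0.048000·380 + 0.034500·160) / 0.14555625 = 105.94375 / 0.14555625 ≈ 727.8544.
Intermediate flow from 3 to 1: z_31 = a_31 · x_1 = 0.10 × 105.94375 / 0.14555625 = 10.594375 / 0.14555625 ≈ 72.79.

z_31 = 72.79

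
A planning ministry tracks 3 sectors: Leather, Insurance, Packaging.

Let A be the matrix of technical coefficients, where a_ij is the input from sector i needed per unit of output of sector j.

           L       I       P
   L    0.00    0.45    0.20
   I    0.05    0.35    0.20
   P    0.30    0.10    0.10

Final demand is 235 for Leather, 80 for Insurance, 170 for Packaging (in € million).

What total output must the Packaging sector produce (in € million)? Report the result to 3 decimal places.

I − A =
  [   1.00    -0.45    -0.20]
  [  -0.05     0.65    -0.20]
  [  -0.30    -0.10     0.90]
Cofactors of I−A, C_ij = (−1)^(i+j)·(minor ij) (rows/columns in the sector order above):
  C_11 = (0.65)(0.90) − (-0.20)(-0.10) = 0.5650
  C_12 = −[(-0.05)(0.90) − (-0.20)(-0.30)] = 0.1050
  C_13 = (-0.05)(-0.10) − (0.65)(-0.30) = 0.2000
  C_21 = −[(-0.45)(0.90) − (-0.20)(-0.10)] = 0.4250
  C_22 = (1.00)(0.90) − (-0.20)(-0.30) = 0.8400
  C_23 = −[(1.00)(-0.10) − (-0.45)(-0.30)] = 0.2350
  C_31 = (-0.45)(-0.20) − (-0.20)(0.65) = 0.2200
  C_32 = −[(1.00)(-0.20) − (-0.20)(-0.05)] = 0.2100
  C_33 = (1.00)(0.65) − (-0.45)(-0.05) = 0.6275
det(I−A) = Σ_j (I−A)_1j·C_1j = (1.00)(0.5650) + (-0.45)(0.1050) + (-0.20)(0.2000) = 0.47775
adj(I−A) = Cᵀ =
  [ 0.5650   0.4250   0.2200]
  [ 0.1050   0.8400   0.2100]
  [ 0.2000   0.2350   0.6275]
(I − A)⁻¹ = adj(I−A) / det(I−A) ≈
  [   1.1826     0.8896     0.4605]
  [   0.2198     1.7582     0.4396]
  [   0.4186     0.4919     1.3134]
x = (I − A)⁻¹ d = adj(I−A)·d / det(I−A), with det(I−A) = 0.47775:
  x_L = (0.5650·235 + 0.4250·80 + 0.2200·170) / 0.47775 = 204.175 / 0.47775 ≈ 427.368
  x_I = (0.1050·235 + 0.8400·80 + 0.2100·170) / 0.47775 = 127.575 / 0.47775 ≈ 267.033
  x_P = (0.2000·235 + 0.2350·80 + 0.6275·170) / 0.47775 = 172.475 / 0.47775 ≈ 361.015

x_P = 361.015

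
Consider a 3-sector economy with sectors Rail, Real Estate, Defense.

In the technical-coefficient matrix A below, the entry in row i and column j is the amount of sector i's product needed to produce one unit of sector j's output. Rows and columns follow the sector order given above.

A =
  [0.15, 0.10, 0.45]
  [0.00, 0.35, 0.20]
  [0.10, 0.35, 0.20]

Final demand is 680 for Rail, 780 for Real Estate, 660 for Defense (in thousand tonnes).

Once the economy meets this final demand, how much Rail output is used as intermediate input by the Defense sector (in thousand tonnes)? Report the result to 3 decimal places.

I − A =
  [   0.85    -0.10    -0.45]
  [   0.00     0.65    -0.20]
  [  -0.10    -0.35     0.80]
Cofactors of I−A, C_ij = (−1)^(i+j)·(minor ij) (rows/columns in the sector order above):
  C_11 = (0.65)(0.80) − (-0.20)(-0.35) = 0.4500
  C_12 = −[(0.00)(0.80) − (-0.20)(-0.10)] = 0.0200
  C_13 = (0.00)(-0.35) − (0.65)(-0.10) = 0.0650
  C_21 = −[(-0.10)(0.80) − (-0.45)(-0.35)] = 0.2375
  C_22 = (0.85)(0.80) − (-0.45)(-0.10) = 0.6350
  C_23 = −[(0.85)(-0.35) − (-0.10)(-0.10)] = 0.3075
  C_31 = (-0.10)(-0.20) − (-0.45)(0.65) = 0.3125
  C_32 = −[(0.85)(-0.20) − (-0.45)(0.00)] = 0.1700
  C_33 = (0.85)(0.65) − (-0.10)(0.00) = 0.5525
det(I−A) = Σ_j (I−A)_1j·C_1j = (0.85)(0.4500) + (-0.10)(0.0200) + (-0.45)(0.0650) = 0.35125
adj(I−A) = Cᵀ =
  [ 0.4500   0.2375   0.3125]
  [ 0.0200   0.6350   0.1700]
  [ 0.0650   0.3075   0.5525]
(I − A)⁻¹ = adj(I−A) / det(I−A) ≈
  [   1.2811     0.6762     0.8897]
  [   0.0569     1.8078     0.4840]
  [   0.1851     0.8754     1.5730]
First solve x = (I − A)⁻¹ d = adj(I−A)·d / det(I−A); in particular x_3 = (0.0650·680 + 0.3075·780 + 0.5525·660) / 0.35125 = 648.70 / 0.35125 ≈ 1846.83274.
Intermediate flow from 1 to 3: z_13 = a_13 · x_3 = 0.45 × 648.70 / 0.35125 = 291.915 / 0.35125 ≈ 831.075.

z_13 = 831.075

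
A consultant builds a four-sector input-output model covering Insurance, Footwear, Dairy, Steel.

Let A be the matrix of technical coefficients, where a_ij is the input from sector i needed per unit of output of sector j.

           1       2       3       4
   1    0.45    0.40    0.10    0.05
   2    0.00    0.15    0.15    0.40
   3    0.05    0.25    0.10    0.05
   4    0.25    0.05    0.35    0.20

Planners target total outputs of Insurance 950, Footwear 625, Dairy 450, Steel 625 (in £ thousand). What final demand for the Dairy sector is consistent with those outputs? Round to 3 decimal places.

I − A =
  [   0.55    -0.40    -0.10    -0.05]
  [   0.00     0.85    -0.15    -0.40]
  [  -0.05    -0.25     0.90    -0.05]
  [  -0.25    -0.05    -0.35     0.80]
d = (I − A) x:
  d_1 = (+0.55)·950 + (-0.40)·625 + (-0.10)·450 + (-0.05)·625 = 196.250
  d_2 = (+0.00)·950 + (+0.85)·625 + (-0.15)·450 + (-0.40)·625 = 213.750
  d_3 = (-0.05)·950 + (-0.25)·625 + (+0.90)·450 + (-0.05)·625 = 170.000
  d_4 = (-0.25)·950 + (-0.05)·625 + (-0.35)·450 + (+0.80)·625 = 73.750

d_3 = 170.000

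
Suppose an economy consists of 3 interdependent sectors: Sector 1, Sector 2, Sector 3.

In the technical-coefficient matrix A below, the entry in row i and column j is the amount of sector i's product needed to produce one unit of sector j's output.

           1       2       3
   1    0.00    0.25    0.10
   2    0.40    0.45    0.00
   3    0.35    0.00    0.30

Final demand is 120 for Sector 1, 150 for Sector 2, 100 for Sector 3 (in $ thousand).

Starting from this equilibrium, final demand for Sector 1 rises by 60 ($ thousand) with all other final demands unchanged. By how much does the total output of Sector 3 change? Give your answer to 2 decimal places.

I − A =
  [   1.00    -0.25    -0.10]
  [  -0.40     0.55     0.00]
  [  -0.35     0.00     0.70]
Cofactors of I−A, C_ij = (−1)^(i+j)·(minor ij) (rows/columns in the sector order above):
  C_11 = (0.55)(0.70) − (0.00)(0.00) = 0.3850
  C_12 = −[(-0.40)(0.70) − (0.00)(-0.35)] = 0.2800
  C_13 = (-0.40)(0.00) − (0.55)(-0.35) = 0.1925
  C_21 = −[(-0.25)(0.70) − (-0.10)(0.00)] = 0.1750
  C_22 = (1.00)(0.70) − (-0.10)(-0.35) = 0.6650
  C_23 = −[(1.00)(0.00) − (-0.25)(-0.35)] = 0.0875
  C_31 = (-0.25)(0.00) − (-0.10)(0.55) = 0.0550
  C_32 = −[(1.00)(0.00) − (-0.10)(-0.40)] = 0.0400
  C_33 = (1.00)(0.55) − (-0.25)(-0.40) = 0.4500
det(I−A) = Σ_j (I−A)_1j·C_1j = (1.00)(0.3850) + (-0.25)(0.2800) + (-0.10)(0.1925) = 0.29575
adj(I−A) = Cᵀ =
  [ 0.3850   0.1750   0.0550]
  [ 0.2800   0.6650   0.0400]
  [ 0.1925   0.0875   0.4500]
(I − A)⁻¹ = adj(I−A) / det(I−A) ≈
  [   1.3018     0.5917     0.1860]
  [   0.9467     2.2485     0.1352]
  [   0.6509     0.2959     1.5216]
Δx = (I − A)⁻¹ Δd with Δd having +60 in the Sector 1 component and 0 elsewhere.
So Δx_3 = L_31 · (+60), where L_31 = adj(I−A)_31 / det(I−A) = 0.1925 / 0.29575.
Δx_3 = 0.1925 × (+60) / 0.29575 = 11.55 / 0.29575 ≈ 39.05.

Δx_3 = 39.05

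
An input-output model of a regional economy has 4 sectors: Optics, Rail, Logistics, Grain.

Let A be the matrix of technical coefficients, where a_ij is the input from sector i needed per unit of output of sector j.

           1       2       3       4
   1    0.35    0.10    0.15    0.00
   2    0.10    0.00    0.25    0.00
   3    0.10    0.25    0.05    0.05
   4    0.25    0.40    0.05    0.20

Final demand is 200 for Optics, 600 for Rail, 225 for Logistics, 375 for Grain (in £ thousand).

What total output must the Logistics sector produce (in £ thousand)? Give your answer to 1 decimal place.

I − A =
  [   0.65    -0.10    -0.15     0.00]
  [  -0.10     1.00    -0.25     0.00]
  [  -0.10    -0.25     0.95    -0.05]
  [  -0.25    -0.40    -0.05     0.80]
Compute the cofactors C_ij = (−1)^(i+j)·(3×3 minor ij) of I−A; the adjugate is their transpose:
adj(I−A) = Cᵀ =
  [ 0.702500   0.108750   0.140000   0.008750]
  [ 0.098875   0.478500   0.142000   0.008875]
  [ 0.114500   0.152250   0.512000   0.032000]
  [ 0.276125   0.282750   0.146750   0.546125]
det(I−A) = Σ_j (I−A)_1j·C_1j = (0.65)(0.702500) + (-0.10)(0.098875) + (-0.15)(0.114500) + (0.00)(0.276125) = 0.4295625
(I − A)⁻¹ = adj(I−A) / det(I−A) ≈
  [   1.6354     0.2532     0.3259     0.0204]
  [   0.2302     1.1139     0.3306     0.0207]
  [   0.2666     0.3544     1.1919     0.0745]
  [   0.6428     0.6582     0.3416     1.2714]
x = (I − A)⁻¹ d = adj(I−A)·d / det(I−A), with det(I−A) = 0.4295625:
  x_1 = (0.702500·200 + 0.108750·600 + 0.140000·225 + 0.008750·375) / 0.4295625 = 240.53125 / 0.4295625 ≈ 559.9
  x_2 = (0.098875·200 + 0.478500·600 + 0.142000·225 + 0.008875·375) / 0.4295625 = 342.153125 / 0.4295625 ≈ 796.5
  x_3 = (0.114500·200 + 0.152250·600 + 0.512000·225 + 0.032000·375) / 0.4295625 = 241.45 / 0.4295625 ≈ 562.1
  x_4 = (0.276125·200 + 0.282750·600 + 0.146750·225 + 0.546125·375) / 0.4295625 = 462.690625 / 0.4295625 ≈ 1077.1

x_3 = 562.1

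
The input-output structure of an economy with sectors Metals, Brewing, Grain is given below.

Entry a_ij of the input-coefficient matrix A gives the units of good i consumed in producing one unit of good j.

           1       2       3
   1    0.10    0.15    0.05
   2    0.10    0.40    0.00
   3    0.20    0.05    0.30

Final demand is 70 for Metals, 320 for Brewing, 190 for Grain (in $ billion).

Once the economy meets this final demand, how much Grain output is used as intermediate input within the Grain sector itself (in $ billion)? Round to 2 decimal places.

I − A =
  [   0.90    -0.15    -0.05]
  [  -0.10     0.60     0.00]
  [  -0.20    -0.05     0.70]
Cofactors of I−A, C_ij = (−1)^(i+j)·(minor ij) (rows/columns in the sector order above):
  C_11 = (0.60)(0.70) − (0.00)(-0.05) = 0.4200
  C_12 = −[(-0.10)(0.70) − (0.00)(-0.20)] = 0.0700
  C_13 = (-0.10)(-0.05) − (0.60)(-0.20) = 0.1250
  C_21 = −[(-0.15)(0.70) − (-0.05)(-0.05)] = 0.1075
  C_22 = (0.90)(0.70) − (-0.05)(-0.20) = 0.6200
  C_23 = −[(0.90)(-0.05) − (-0.15)(-0.20)] = 0.0750
  C_31 = (-0.15)(0.00) − (-0.05)(0.60) = 0.0300
  C_32 = −[(0.90)(0.00) − (-0.05)(-0.10)] = 0.0050
  C_33 = (0.90)(0.60) − (-0.15)(-0.10) = 0.5250
det(I−A) = Σ_j (I−A)_1j·C_1j = (0.90)(0.4200) + (-0.15)(0.0700) + (-0.05)(0.1250) = 0.36125
adj(I−A) = Cᵀ =
  [ 0.4200   0.1075   0.0300]
  [ 0.0700   0.6200   0.0050]
  [ 0.1250   0.0750   0.5250]
(I − A)⁻¹ = adj(I−A) / det(I−A) ≈
  [   1.1626     0.2976     0.0830]
  [   0.1938     1.7163     0.0138]
  [   0.3460     0.2076     1.4533]
First solve x = (I − A)⁻¹ d = adj(I−A)·d / det(I−A); in particular x_3 = (0.1250·70 + 0.0750·320 + 0.5250·190) / 0.36125 = 132.50 / 0.36125 ≈ 366.7820.
Intermediate flow from 3 to 3: z_33 = a_33 · x_3 = 0.30 × 132.50 / 0.36125 = 39.75 / 0.36125 ≈ 110.03.

z_33 = 110.03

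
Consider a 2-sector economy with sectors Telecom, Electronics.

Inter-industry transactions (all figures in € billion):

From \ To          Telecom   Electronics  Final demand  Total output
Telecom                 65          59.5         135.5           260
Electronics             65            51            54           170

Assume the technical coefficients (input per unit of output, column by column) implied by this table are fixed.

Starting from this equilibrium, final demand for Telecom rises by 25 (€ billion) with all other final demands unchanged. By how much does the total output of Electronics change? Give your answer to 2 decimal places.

Δx_E = 14.29

Technical coefficients a_ij = z_ij / X_j:
  a_TT = 65/260 = 0.25, a_ET = 65/260 = 0.25
  a_TE = 59.5/170 = 0.35, a_EE = 51/170 = 0.30
I − A =
  [   0.75    -0.35]
  [  -0.25     0.70]
det(I−A) = (0.75)(0.70) − (-0.35)(-0.25) = 0.4375
adj(I−A) = [[0.70, 0.35], [0.25, 0.75]]
(I − A)⁻¹ = adj(I−A) / det(I−A) ≈
  [   1.6000     0.8000]
  [   0.5714     1.7143]
Δx = (I − A)⁻¹ Δd with Δd having +25 in the Telecom component and 0 elsewhere.
So Δx_E = L_ET · (+25), where L_ET = adj(I−A)_ET / det(I−A) = 0.25 / 0.4375.
Δx_E = 0.25 × (+25) / 0.4375 = 6.25 / 0.4375 ≈ 14.29.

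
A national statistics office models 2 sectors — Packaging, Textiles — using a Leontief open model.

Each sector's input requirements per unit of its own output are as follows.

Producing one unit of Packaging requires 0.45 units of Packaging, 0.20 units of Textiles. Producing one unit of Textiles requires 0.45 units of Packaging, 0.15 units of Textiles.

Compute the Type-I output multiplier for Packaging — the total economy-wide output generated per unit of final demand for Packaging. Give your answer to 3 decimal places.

m_P = 2.781

I − A =
  [   0.55    -0.45]
  [  -0.20     0.85]
det(I−A) = (0.55)(0.85) − (-0.45)(-0.20) = 0.3775
adj(I−A) = [[0.85, 0.45], [0.20, 0.55]]
(I − A)⁻¹ = adj(I−A) / det(I−A) ≈
  [   2.2517     1.1921]
  [   0.5298     1.4570]
The output multiplier for sector j is the column-j sum of the Leontief inverse (I − A)⁻¹ = adj(I−A) / det(I−A).
Column P of adj(I−A): (0.85, 0.20); det(I−A) = 0.3775.
m_P = (0.85 + 0.20) / 0.3775 = 1.05 / 0.3775 ≈ 2.781.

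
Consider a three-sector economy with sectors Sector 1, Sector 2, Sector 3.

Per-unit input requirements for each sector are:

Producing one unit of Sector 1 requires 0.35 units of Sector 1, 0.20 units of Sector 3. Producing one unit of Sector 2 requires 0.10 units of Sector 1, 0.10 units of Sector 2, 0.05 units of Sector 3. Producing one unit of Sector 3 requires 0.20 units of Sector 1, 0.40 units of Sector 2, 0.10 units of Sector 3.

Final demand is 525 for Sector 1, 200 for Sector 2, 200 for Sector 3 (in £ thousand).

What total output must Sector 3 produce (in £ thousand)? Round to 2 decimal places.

x_3 = 472.84

I − A =
  [   0.65    -0.10    -0.20]
  [   0.00     0.90    -0.40]
  [  -0.20    -0.05     0.90]
Cofactors of I−A, C_ij = (−1)^(i+j)·(minor ij) (rows/columns in the sector order above):
  C_11 = (0.90)(0.90) − (-0.40)(-0.05) = 0.7900
  C_12 = −[(0.00)(0.90) − (-0.40)(-0.20)] = 0.0800
  C_13 = (0.00)(-0.05) − (0.90)(-0.20) = 0.1800
  C_21 = −[(-0.10)(0.90) − (-0.20)(-0.05)] = 0.1000
  C_22 = (0.65)(0.90) − (-0.20)(-0.20) = 0.5450
  C_23 = −[(0.65)(-0.05) − (-0.10)(-0.20)] = 0.0525
  C_31 = (-0.10)(-0.40) − (-0.20)(0.90) = 0.2200
  C_32 = −[(0.65)(-0.40) − (-0.20)(0.00)] = 0.2600
  C_33 = (0.65)(0.90) − (-0.10)(0.00) = 0.5850
det(I−A) = Σ_j (I−A)_1j·C_1j = (0.65)(0.7900) + (-0.10)(0.0800) + (-0.20)(0.1800) = 0.4695
adj(I−A) = Cᵀ =
  [ 0.7900   0.1000   0.2200]
  [ 0.0800   0.5450   0.2600]
  [ 0.1800   0.0525   0.5850]
(I − A)⁻¹ = adj(I−A) / det(I−A) ≈
  [   1.6826     0.2130     0.4686]
  [   0.1704     1.1608     0.5538]
  [   0.3834     0.1118     1.2460]
x = (I − A)⁻¹ d = adj(I−A)·d / det(I−A), with det(I−A) = 0.4695:
  x_1 = (0.7900·525 + 0.1000·200 + 0.2200·200) / 0.4695 = 478.75 / 0.4695 ≈ 1019.70
  x_2 = (0.0800·525 + 0.5450·200 + 0.2600·200) / 0.4695 = 203.00 / 0.4695 ≈ 432.37
  x_3 = (0.1800·525 + 0.0525·200 + 0.5850·200) / 0.4695 = 222.00 / 0.4695 ≈ 472.84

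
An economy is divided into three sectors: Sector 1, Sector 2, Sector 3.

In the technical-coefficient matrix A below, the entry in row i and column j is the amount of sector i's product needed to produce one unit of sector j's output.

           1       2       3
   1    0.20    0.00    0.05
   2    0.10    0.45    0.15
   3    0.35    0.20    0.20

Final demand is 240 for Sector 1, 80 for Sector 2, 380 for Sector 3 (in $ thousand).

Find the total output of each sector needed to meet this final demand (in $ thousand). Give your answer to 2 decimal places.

I − A =
  [   0.80     0.00    -0.05]
  [  -0.10     0.55    -0.15]
  [  -0.35    -0.20     0.80]
Cofactors of I−A, C_ij = (−1)^(i+j)·(minor ij) (rows/columns in the sector order above):
  C_11 = (0.55)(0.80) − (-0.15)(-0.20) = 0.4100
  C_12 = −[(-0.10)(0.80) − (-0.15)(-0.35)] = 0.1325
  C_13 = (-0.10)(-0.20) − (0.55)(-0.35) = 0.2125
  C_21 = −[(0.00)(0.80) − (-0.05)(-0.20)] = 0.0100
  C_22 = (0.80)(0.80) − (-0.05)(-0.35) = 0.6225
  C_23 = −[(0.80)(-0.20) − (0.00)(-0.35)] = 0.1600
  C_31 = (0.00)(-0.15) − (-0.05)(0.55) = 0.0275
  C_32 = −[(0.80)(-0.15) − (-0.05)(-0.10)] = 0.1250
  C_33 = (0.80)(0.55) − (0.00)(-0.10) = 0.4400
det(I−A) = Σ_j (I−A)_1j·C_1j = (0.80)(0.4100) + (0.00)(0.1325) + (-0.05)(0.2125) = 0.317375
adj(I−A) = Cᵀ =
  [ 0.4100   0.0100   0.0275]
  [ 0.1325   0.6225   0.1250]
  [ 0.2125   0.1600   0.4400]
(I − A)⁻¹ = adj(I−A) / det(I−A) ≈
  [   1.2918     0.0315     0.0866]
  [   0.4175     1.9614     0.3939]
  [   0.6696     0.5041     1.3864]
x = (I − A)⁻¹ d = adj(I−A)·d / det(I−A), with det(I−A) = 0.317375:
  x_1 = (0.4100·240 + 0.0100·80 + 0.0275·380) / 0.317375 = 109.65 / 0.317375 ≈ 345.49
  x_2 = (0.1325·240 + 0.6225·80 + 0.1250·380) / 0.317375 = 129.10 / 0.317375 ≈ 406.77
  x_3 = (0.2125·240 + 0.1600·80 + 0.4400·380) / 0.317375 = 231.00 / 0.317375 ≈ 727.85

x_1 = 345.49, x_2 = 406.77, x_3 = 727.85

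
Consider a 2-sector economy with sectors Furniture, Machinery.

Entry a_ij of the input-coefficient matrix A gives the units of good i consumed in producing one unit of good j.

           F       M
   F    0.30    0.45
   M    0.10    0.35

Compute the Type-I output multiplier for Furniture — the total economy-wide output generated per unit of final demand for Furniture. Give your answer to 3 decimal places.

I − A =
  [   0.70    -0.45]
  [  -0.10     0.65]
det(I−A) = (0.70)(0.65) − (-0.45)(-0.10) = 0.4100
adj(I−A) = [[0.65, 0.45], [0.10, 0.70]]
(I − A)⁻¹ = adj(I−A) / det(I−A) ≈
  [   1.5854     1.0976]
  [   0.2439     1.7073]
The output multiplier for sector j is the column-j sum of the Leontief inverse (I − A)⁻¹ = adj(I−A) / det(I−A).
Column F of adj(I−A): (0.65, 0.10); det(I−A) = 0.4100.
m_F = (0.65 + 0.10) / 0.4100 = 0.75 / 0.4100 ≈ 1.829.

m_F = 1.829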